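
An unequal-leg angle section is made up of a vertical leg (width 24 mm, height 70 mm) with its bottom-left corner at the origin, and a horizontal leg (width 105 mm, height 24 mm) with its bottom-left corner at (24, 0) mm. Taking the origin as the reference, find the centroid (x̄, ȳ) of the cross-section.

x̄ = 50.70 mm, ȳ = 21.20 mm

vertical leg: A = 24 × 70 = 1680.00, centroid at (12.00, 35.00).
horizontal leg: A = 105 × 24 = 2520.00, centroid at (76.50, 12.00).
ΣA = 4200.00 mm², ΣAx̄ = 212940.00 mm³, ΣAȳ = 89040.00 mm³.
x̄ = 212940.00/4200.00 = 50.70 mm; ȳ = 89040.00/4200.00 = 21.20 mm.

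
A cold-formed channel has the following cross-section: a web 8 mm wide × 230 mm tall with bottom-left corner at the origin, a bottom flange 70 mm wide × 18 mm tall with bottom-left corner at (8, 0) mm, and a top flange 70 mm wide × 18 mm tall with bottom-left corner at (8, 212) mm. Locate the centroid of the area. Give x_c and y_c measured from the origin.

web: A = 8 × 230 = 1840.00, centroid at (4.00, 115.00).
bottom flange: A = 70 × 18 = 1260.00, centroid at (43.00, 9.00).
top flange: A = 70 × 18 = 1260.00, centroid at (43.00, 221.00).
ΣA = 4360.00 mm²
ΣAx_c = (1840.00)(4.00) + (1260.00)(43.00) + (1260.00)(43.00) = 115720.00 mm³
ΣAy_c = (1840.00)(115.00) + (1260.00)(9.00) + (1260.00)(221.00) = 501400.00 mm³
x_c = 115720.00 / 4360.00 = 26.54 mm
y_c = 501400.00 / 4360.00 = 115.00 mm

x_c = 26.54 mm, y_c = 115.00 mm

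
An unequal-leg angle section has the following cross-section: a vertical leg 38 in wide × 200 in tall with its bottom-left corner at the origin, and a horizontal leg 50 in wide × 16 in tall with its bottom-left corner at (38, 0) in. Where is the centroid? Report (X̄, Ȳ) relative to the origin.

X̄ = 23.19 in, Ȳ = 91.24 in

vertical leg: A = 38 × 200 = 7600.00, centroid at (19.00, 100.00).
horizontal leg: A = 50 × 16 = 800.00, centroid at (63.00, 8.00).
ΣA = 8400.00 in²
ΣAX̄ = (7600.00)(19.00) + (800.00)(63.00) = 194800.00 in³
ΣAȲ = (7600.00)(100.00) + (800.00)(8.00) = 766400.00 in³
X̄ = 194800.00 / 8400.00 = 23.19 in
Ȳ = 766400.00 / 8400.00 = 91.24 in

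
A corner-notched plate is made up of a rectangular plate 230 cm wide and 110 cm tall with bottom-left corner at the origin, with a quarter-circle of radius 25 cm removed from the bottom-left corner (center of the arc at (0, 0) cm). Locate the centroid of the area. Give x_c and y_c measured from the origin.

x_c = 117.07 cm, y_c = 55.88 cm

plate: A = 230 × 110 = 25300.00, centroid at (115.00, 55.00).
removed quarter-circle: A = −¼π·25² = -490.87, centroid at (10.61, 10.61).
ΣA = 24809.13 cm²
ΣAx_c = (25300.00)(115.00) + (-490.87)(10.61) = 2904291.67 cm³
ΣAy_c = (25300.00)(55.00) + (-490.87)(10.61) = 1386291.67 cm³
x_c = 2904291.67 / 24809.13 = 117.07 cm
y_c = 1386291.67 / 24809.13 = 55.88 cm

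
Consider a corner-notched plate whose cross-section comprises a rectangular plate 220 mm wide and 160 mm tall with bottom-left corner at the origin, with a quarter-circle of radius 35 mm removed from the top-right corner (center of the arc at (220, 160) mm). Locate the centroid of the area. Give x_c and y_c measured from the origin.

x_c = 107.33 mm, y_c = 78.17 mm

plate: A = 220 × 160 = 35200.00, centroid at (110.00, 80.00).
removed quarter-circle: A = −¼π·35² = -962.11, centroid at (205.15, 145.15).
ΣA = 34237.89 mm², ΣAx_c = 3674626.86 mm³, ΣAy_c = 2676353.63 mm³.
x_c = 3674626.86/34237.89 = 107.33 mm; y_c = 2676353.63/34237.89 = 78.17 mm.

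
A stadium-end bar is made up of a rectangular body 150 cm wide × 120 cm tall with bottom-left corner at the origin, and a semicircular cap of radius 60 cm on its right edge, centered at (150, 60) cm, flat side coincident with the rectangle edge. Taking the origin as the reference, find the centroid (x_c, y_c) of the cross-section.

rectangular body: A = 150 × 120 = 18000.00, centroid at (75.00, 60.00).
semicircular end: A = ½π·60² = 5654.87, centroid at (175.46, 60.00).
ΣA = 23654.87 cm²
ΣAx_c = (18000.00)(75.00) + (5654.87)(175.46) = 2342230.02 cm³
ΣAy_c = (18000.00)(60.00) + (5654.87)(60.00) = 1419292.01 cm³
x_c = 2342230.02 / 23654.87 = 99.02 cm
y_c = 1419292.01 / 23654.87 = 60.00 cm

x_c = 99.02 cm, y_c = 60.00 cm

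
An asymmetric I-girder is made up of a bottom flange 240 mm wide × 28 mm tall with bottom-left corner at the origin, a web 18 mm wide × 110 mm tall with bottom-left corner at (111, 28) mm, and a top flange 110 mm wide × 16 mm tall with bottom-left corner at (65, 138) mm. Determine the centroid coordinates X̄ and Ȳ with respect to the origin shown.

X̄ = 120.00 mm, Ȳ = 49.27 mm

Part | A | x̄ᵢ | ȳᵢ | A·x̄ᵢ | A·ȳᵢ
bottom flange | 6720.00 | 120.00 | 14.00 | 806400.00 | 94080.00
web | 1980.00 | 120.00 | 83.00 | 237600.00 | 164340.00
top flange | 1760.00 | 120.00 | 146.00 | 211200.00 | 256960.00
Σ | 10460.00 |  |  | 1255200.00 | 515380.00
X̄ = 1255200.00 / 10460.00 = 120.00 mm
Ȳ = 515380.00 / 10460.00 = 49.27 mm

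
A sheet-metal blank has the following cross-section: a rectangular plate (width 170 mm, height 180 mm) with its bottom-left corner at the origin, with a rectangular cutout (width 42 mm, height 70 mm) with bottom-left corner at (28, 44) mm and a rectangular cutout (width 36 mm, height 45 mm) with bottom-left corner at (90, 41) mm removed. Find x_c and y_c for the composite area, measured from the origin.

Part | A | x̄ᵢ | ȳᵢ | A·x̄ᵢ | A·ȳᵢ
plate | 30600.00 | 85.00 | 90.00 | 2601000.00 | 2754000.00
hole 1 | -2940.00 | 49.00 | 79.00 | -144060.00 | -232260.00
hole 2 | -1620.00 | 108.00 | 63.50 | -174960.00 | -102870.00
Σ | 26040.00 |  |  | 2281980.00 | 2418870.00
x_c = 2281980.00 / 26040.00 = 87.63 mm
y_c = 2418870.00 / 26040.00 = 92.89 mm

x_c = 87.63 mm, y_c = 92.89 mm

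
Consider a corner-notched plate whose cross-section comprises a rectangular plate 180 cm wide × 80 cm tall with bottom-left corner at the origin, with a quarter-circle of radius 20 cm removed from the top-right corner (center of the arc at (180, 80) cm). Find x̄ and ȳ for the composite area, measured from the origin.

Part | A | x̄ᵢ | ȳᵢ | A·x̄ᵢ | A·ȳᵢ
plate | 14400.00 | 90.00 | 40.00 | 1296000.00 | 576000.00
removed quarter-circle | -314.16 | 171.51 | 71.51 | -53882.00 | -22466.07
Σ | 14085.84 |  |  | 1242118.00 | 553533.93
x̄ = 1242118.00 / 14085.84 = 88.18 cm
ȳ = 553533.93 / 14085.84 = 39.30 cm

x̄ = 88.18 cm, ȳ = 39.30 cm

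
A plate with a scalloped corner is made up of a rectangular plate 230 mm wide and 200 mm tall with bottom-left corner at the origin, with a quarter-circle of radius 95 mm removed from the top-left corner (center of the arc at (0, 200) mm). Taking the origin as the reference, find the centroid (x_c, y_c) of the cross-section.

plate: A = 230 × 200 = 46000.00, centroid at (115.00, 100.00).
removed quarter-circle: A = −¼π·95² = -7088.22, centroid at (40.32, 159.68).
ΣA = 38911.78 mm², ΣAx_c = 5004208.33 mm³, ΣAy_c = 3468147.98 mm³.
x_c = 5004208.33/38911.78 = 128.60 mm; y_c = 3468147.98/38911.78 = 89.13 mm.

x_c = 128.60 mm, y_c = 89.13 mm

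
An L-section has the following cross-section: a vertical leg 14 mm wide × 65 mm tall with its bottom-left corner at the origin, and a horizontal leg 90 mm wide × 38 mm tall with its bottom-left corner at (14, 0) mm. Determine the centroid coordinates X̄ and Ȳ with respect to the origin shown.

X̄ = 48.07 mm, Ȳ = 21.84 mm

vertical leg: A = 14 × 65 = 910.00, centroid at (7.00, 32.50).
horizontal leg: A = 90 × 38 = 3420.00, centroid at (59.00, 19.00).
ΣA = 4330.00 mm²
ΣAX̄ = (910.00)(7.00) + (3420.00)(59.00) = 208150.00 mm³
ΣAȲ = (910.00)(32.50) + (3420.00)(19.00) = 94555.00 mm³
X̄ = 208150.00 / 4330.00 = 48.07 mm
Ȳ = 94555.00 / 4330.00 = 21.84 mm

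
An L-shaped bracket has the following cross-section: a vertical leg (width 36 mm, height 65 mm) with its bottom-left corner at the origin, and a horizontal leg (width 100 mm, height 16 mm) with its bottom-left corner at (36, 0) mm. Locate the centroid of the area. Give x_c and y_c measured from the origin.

vertical leg: A = 36 × 65 = 2340.00, centroid at (18.00, 32.50).
horizontal leg: A = 100 × 16 = 1600.00, centroid at (86.00, 8.00).
ΣA = 3940.00 mm², ΣAx_c = 179720.00 mm³, ΣAy_c = 88850.00 mm³.
x_c = 179720.00/3940.00 = 45.61 mm; y_c = 88850.00/3940.00 = 22.55 mm.

x_c = 45.61 mm, y_c = 22.55 mm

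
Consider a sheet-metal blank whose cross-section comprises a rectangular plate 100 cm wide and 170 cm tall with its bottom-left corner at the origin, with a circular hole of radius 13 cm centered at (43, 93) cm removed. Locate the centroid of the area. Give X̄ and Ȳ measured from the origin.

plate: A = 100 × 170 = 17000.00, centroid at (50.00, 85.00).
hole: A = −π·13² = -530.93, centroid at (43.00, 93.00).
ΣA = 16469.07 cm²
ΣAX̄ = (17000.00)(50.00) + (-530.93)(43.00) = 827170.05 cm³
ΣAȲ = (17000.00)(85.00) + (-530.93)(93.00) = 1395623.59 cm³
X̄ = 827170.05 / 16469.07 = 50.23 cm
Ȳ = 1395623.59 / 16469.07 = 84.74 cm

X̄ = 50.23 cm, Ȳ = 84.74 cm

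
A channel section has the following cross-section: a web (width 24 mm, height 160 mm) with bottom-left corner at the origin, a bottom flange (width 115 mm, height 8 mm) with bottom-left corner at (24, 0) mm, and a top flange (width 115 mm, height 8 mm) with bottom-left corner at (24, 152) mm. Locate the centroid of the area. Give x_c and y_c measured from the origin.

x_c = 34.51 mm, y_c = 80.00 mm

Part | A | x̄ᵢ | ȳᵢ | A·x̄ᵢ | A·ȳᵢ
web | 3840.00 | 12.00 | 80.00 | 46080.00 | 307200.00
bottom flange | 920.00 | 81.50 | 4.00 | 74980.00 | 3680.00
top flange | 920.00 | 81.50 | 156.00 | 74980.00 | 143520.00
Σ | 5680.00 |  |  | 196040.00 | 454400.00
x_c = 196040.00 / 5680.00 = 34.51 mm
y_c = 454400.00 / 5680.00 = 80.00 mm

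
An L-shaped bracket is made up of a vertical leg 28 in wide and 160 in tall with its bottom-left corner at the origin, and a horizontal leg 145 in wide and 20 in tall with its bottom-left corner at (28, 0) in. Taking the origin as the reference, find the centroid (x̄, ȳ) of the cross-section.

vertical leg: A = 28 × 160 = 4480.00, centroid at (14.00, 80.00).
horizontal leg: A = 145 × 20 = 2900.00, centroid at (100.50, 10.00).
ΣA = 7380.00 in²
ΣAx̄ = (4480.00)(14.00) + (2900.00)(100.50) = 354170.00 in³
ΣAȳ = (4480.00)(80.00) + (2900.00)(10.00) = 387400.00 in³
x̄ = 354170.00 / 7380.00 = 47.99 in
ȳ = 387400.00 / 7380.00 = 52.49 in

x̄ = 47.99 in, ȳ = 52.49 in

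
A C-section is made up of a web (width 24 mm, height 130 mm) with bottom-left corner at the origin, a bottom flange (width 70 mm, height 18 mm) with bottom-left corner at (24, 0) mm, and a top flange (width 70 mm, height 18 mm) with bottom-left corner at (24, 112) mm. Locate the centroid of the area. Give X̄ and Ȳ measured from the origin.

Part | A | x̄ᵢ | ȳᵢ | A·x̄ᵢ | A·ȳᵢ
web | 3120.00 | 12.00 | 65.00 | 37440.00 | 202800.00
bottom flange | 1260.00 | 59.00 | 9.00 | 74340.00 | 11340.00
top flange | 1260.00 | 59.00 | 121.00 | 74340.00 | 152460.00
Σ | 5640.00 |  |  | 186120.00 | 366600.00
X̄ = 186120.00 / 5640.00 = 33.00 mm
Ȳ = 366600.00 / 5640.00 = 65.00 mm

X̄ = 33.00 mm, Ȳ = 65.00 mm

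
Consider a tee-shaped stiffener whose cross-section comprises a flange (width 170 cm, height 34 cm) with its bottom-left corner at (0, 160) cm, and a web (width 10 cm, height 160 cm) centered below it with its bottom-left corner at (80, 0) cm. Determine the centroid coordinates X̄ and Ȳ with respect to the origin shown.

web: A = 10 × 160 = 1600.00, centroid at (85.00, 80.00).
flange: A = 170 × 34 = 5780.00, centroid at (85.00, 177.00).
ΣA = 7380.00 cm², ΣAX̄ = 627300.00 cm³, ΣAȲ = 1151060.00 cm³.
X̄ = 627300.00/7380.00 = 85.00 cm; Ȳ = 1151060.00/7380.00 = 155.97 cm.

X̄ = 85.00 cm, Ȳ = 155.97 cm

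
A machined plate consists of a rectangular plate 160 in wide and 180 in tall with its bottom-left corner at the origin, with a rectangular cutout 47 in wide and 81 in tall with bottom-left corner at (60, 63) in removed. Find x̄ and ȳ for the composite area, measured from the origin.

x̄ = 79.47 in, ȳ = 87.94 in

plate: A = 160 × 180 = 28800.00, centroid at (80.00, 90.00).
hole: A = −(47 × 81) = -3807.00, centroid at (83.50, 103.50).
ΣA = 24993.00 in²
ΣAx̄ = (28800.00)(80.00) + (-3807.00)(83.50) = 1986115.50 in³
ΣAȳ = (28800.00)(90.00) + (-3807.00)(103.50) = 2197975.50 in³
x̄ = 1986115.50 / 24993.00 = 79.47 in
ȳ = 2197975.50 / 24993.00 = 87.94 in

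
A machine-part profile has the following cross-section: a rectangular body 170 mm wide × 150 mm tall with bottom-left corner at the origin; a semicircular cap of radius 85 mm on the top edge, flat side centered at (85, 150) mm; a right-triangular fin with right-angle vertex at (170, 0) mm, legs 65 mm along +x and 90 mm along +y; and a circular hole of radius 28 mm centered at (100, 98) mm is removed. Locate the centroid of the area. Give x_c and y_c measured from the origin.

x_c = 92.37 mm, y_c = 103.74 mm

Part | A | x̄ᵢ | ȳᵢ | A·x̄ᵢ | A·ȳᵢ
rectangular body | 25500.00 | 85.00 | 75.00 | 2167500.00 | 1912500.00
semicircular top | 11349.00 | 85.00 | 186.08 | 964665.29 | 2111767.19
triangular fin | 2925.00 | 191.67 | 30.00 | 560625.00 | 87750.00
hole | -2463.01 | 100.00 | 98.00 | -246300.86 | -241374.85
Σ | 37310.99 |  |  | 3446489.43 | 3870642.34
x_c = 3446489.43 / 37310.99 = 92.37 mm
y_c = 3870642.34 / 37310.99 = 103.74 mm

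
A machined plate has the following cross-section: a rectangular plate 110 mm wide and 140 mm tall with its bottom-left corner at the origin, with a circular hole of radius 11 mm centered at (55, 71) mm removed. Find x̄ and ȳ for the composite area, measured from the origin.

Part | A | x̄ᵢ | ȳᵢ | A·x̄ᵢ | A·ȳᵢ
plate | 15400.00 | 55.00 | 70.00 | 847000.00 | 1078000.00
hole | -380.13 | 55.00 | 71.00 | -20907.30 | -26989.42
Σ | 15019.87 |  |  | 826092.70 | 1051010.58
x̄ = 826092.70 / 15019.87 = 55.00 mm
ȳ = 1051010.58 / 15019.87 = 69.97 mm

x̄ = 55.00 mm, ȳ = 69.97 mm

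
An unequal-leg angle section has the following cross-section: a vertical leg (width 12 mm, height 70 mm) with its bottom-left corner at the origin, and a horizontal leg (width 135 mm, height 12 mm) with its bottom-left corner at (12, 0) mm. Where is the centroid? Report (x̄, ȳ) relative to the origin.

vertical leg: A = 12 × 70 = 840.00, centroid at (6.00, 35.00).
horizontal leg: A = 135 × 12 = 1620.00, centroid at (79.50, 6.00).
ΣA = 2460.00 mm², ΣAx̄ = 133830.00 mm³, ΣAȳ = 39120.00 mm³.
x̄ = 133830.00/2460.00 = 54.40 mm; ȳ = 39120.00/2460.00 = 15.90 mm.

x̄ = 54.40 mm, ȳ = 15.90 mm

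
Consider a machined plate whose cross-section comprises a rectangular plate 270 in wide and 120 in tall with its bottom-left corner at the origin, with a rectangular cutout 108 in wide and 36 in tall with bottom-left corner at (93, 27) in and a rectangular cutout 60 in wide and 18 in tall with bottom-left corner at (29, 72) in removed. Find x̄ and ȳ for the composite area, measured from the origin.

plate: A = 270 × 120 = 32400.00, centroid at (135.00, 60.00).
hole 1: A = −(108 × 36) = -3888.00, centroid at (147.00, 45.00).
hole 2: A = −(60 × 18) = -1080.00, centroid at (59.00, 81.00).
ΣA = 27432.00 in², ΣAx̄ = 3738744.00 in³, ΣAȳ = 1681560.00 in³.
x̄ = 3738744.00/27432.00 = 136.29 in; ȳ = 1681560.00/27432.00 = 61.30 in.

x̄ = 136.29 in, ȳ = 61.30 in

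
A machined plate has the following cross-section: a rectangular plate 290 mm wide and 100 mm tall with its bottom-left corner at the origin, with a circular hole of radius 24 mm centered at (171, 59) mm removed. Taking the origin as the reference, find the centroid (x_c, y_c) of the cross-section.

x_c = 143.27 mm, y_c = 49.40 mm

plate: A = 290 × 100 = 29000.00, centroid at (145.00, 50.00).
hole: A = −π·24² = -1809.56, centroid at (171.00, 59.00).
ΣA = 27190.44 mm², ΣAx_c = 3895565.69 mm³, ΣAy_c = 1343236.12 mm³.
x_c = 3895565.69/27190.44 = 143.27 mm; y_c = 1343236.12/27190.44 = 49.40 mm.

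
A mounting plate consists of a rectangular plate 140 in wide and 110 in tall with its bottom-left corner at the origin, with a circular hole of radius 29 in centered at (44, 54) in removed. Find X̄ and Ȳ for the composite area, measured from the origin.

X̄ = 75.38 in, Ȳ = 55.21 in

Part | A | x̄ᵢ | ȳᵢ | A·x̄ᵢ | A·ȳᵢ
plate | 15400.00 | 70.00 | 55.00 | 1078000.00 | 847000.00
hole | -2642.08 | 44.00 | 54.00 | -116251.49 | -142672.29
Σ | 12757.92 |  |  | 961748.51 | 704327.71
X̄ = 961748.51 / 12757.92 = 75.38 in
Ȳ = 704327.71 / 12757.92 = 55.21 in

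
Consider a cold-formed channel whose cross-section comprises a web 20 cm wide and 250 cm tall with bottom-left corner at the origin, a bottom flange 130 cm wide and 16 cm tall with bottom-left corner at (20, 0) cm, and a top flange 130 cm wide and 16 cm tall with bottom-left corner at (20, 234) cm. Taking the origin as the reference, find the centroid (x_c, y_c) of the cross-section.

x_c = 44.06 cm, y_c = 125.00 cm

web: A = 20 × 250 = 5000.00, centroid at (10.00, 125.00).
bottom flange: A = 130 × 16 = 2080.00, centroid at (85.00, 8.00).
top flange: A = 130 × 16 = 2080.00, centroid at (85.00, 242.00).
ΣA = 9160.00 cm², ΣAx_c = 403600.00 cm³, ΣAy_c = 1145000.00 cm³.
x_c = 403600.00/9160.00 = 44.06 cm; y_c = 1145000.00/9160.00 = 125.00 cm.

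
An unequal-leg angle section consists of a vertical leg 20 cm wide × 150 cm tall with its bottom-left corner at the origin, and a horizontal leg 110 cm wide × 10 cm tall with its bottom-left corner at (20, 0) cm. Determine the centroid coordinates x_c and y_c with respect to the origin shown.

vertical leg: A = 20 × 150 = 3000.00, centroid at (10.00, 75.00).
horizontal leg: A = 110 × 10 = 1100.00, centroid at (75.00, 5.00).
ΣA = 4100.00 cm², ΣAx_c = 112500.00 cm³, ΣAy_c = 230500.00 cm³.
x_c = 112500.00/4100.00 = 27.44 cm; y_c = 230500.00/4100.00 = 56.22 cm.

x_c = 27.44 cm, y_c = 56.22 cm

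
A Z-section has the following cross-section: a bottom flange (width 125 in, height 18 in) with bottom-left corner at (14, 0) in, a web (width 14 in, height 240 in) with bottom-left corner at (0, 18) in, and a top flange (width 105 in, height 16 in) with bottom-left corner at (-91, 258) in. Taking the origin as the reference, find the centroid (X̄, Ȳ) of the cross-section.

X̄ = 17.97 in, Ȳ = 127.68 in

Part | A | x̄ᵢ | ȳᵢ | A·x̄ᵢ | A·ȳᵢ
bottom flange | 2250.00 | 76.50 | 9.00 | 172125.00 | 20250.00
web | 3360.00 | 7.00 | 138.00 | 23520.00 | 463680.00
top flange | 1680.00 | -38.50 | 266.00 | -64680.00 | 446880.00
Σ | 7290.00 |  |  | 130965.00 | 930810.00
X̄ = 130965.00 / 7290.00 = 17.97 in
Ȳ = 930810.00 / 7290.00 = 127.68 in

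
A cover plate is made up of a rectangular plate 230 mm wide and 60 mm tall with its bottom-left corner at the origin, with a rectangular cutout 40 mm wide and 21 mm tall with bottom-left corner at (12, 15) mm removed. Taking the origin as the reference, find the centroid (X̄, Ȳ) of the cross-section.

Part | A | x̄ᵢ | ȳᵢ | A·x̄ᵢ | A·ȳᵢ
plate | 13800.00 | 115.00 | 30.00 | 1587000.00 | 414000.00
hole | -840.00 | 32.00 | 25.50 | -26880.00 | -21420.00
Σ | 12960.00 |  |  | 1560120.00 | 392580.00
X̄ = 1560120.00 / 12960.00 = 120.38 mm
Ȳ = 392580.00 / 12960.00 = 30.29 mm

X̄ = 120.38 mm, Ȳ = 30.29 mm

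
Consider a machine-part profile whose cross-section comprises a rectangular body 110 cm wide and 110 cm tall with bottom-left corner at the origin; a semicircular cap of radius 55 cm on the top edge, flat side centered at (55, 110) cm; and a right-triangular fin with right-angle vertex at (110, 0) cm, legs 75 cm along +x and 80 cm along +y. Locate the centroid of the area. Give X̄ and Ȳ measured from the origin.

X̄ = 67.09 cm, Ȳ = 69.47 cm

Part | A | x̄ᵢ | ȳᵢ | A·x̄ᵢ | A·ȳᵢ
rectangular body | 12100.00 | 55.00 | 55.00 | 665500.00 | 665500.00
semicircular top | 4751.66 | 55.00 | 133.34 | 261341.24 | 633599.14
triangular fin | 3000.00 | 135.00 | 26.67 | 405000.00 | 80000.00
Σ | 19851.66 |  |  | 1331841.24 | 1379099.14
X̄ = 1331841.24 / 19851.66 = 67.09 cm
Ȳ = 1379099.14 / 19851.66 = 69.47 cm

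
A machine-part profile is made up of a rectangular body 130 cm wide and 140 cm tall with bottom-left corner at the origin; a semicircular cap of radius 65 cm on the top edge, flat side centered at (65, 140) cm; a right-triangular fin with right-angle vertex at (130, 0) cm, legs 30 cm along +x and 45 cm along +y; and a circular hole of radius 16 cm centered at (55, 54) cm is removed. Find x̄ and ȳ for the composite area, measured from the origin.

Part | A | x̄ᵢ | ȳᵢ | A·x̄ᵢ | A·ȳᵢ
rectangular body | 18200.00 | 65.00 | 70.00 | 1183000.00 | 1274000.00
semicircular top | 6636.61 | 65.00 | 167.59 | 431379.94 | 1112209.36
triangular fin | 675.00 | 140.00 | 15.00 | 94500.00 | 10125.00
hole | -804.25 | 55.00 | 54.00 | -44233.62 | -43429.38
Σ | 24707.37 |  |  | 1664646.32 | 2352904.98
x̄ = 1664646.32 / 24707.37 = 67.37 cm
ȳ = 2352904.98 / 24707.37 = 95.23 cm

x̄ = 67.37 cm, ȳ = 95.23 cm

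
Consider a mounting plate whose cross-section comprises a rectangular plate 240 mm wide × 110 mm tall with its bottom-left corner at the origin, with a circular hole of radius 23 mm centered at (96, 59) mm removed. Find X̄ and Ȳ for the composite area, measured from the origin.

X̄ = 121.61 mm, Ȳ = 54.73 mm

Part | A | x̄ᵢ | ȳᵢ | A·x̄ᵢ | A·ȳᵢ
plate | 26400.00 | 120.00 | 55.00 | 3168000.00 | 1452000.00
hole | -1661.90 | 96.00 | 59.00 | -159542.64 | -98052.25
Σ | 24738.10 |  |  | 3008457.36 | 1353947.75
X̄ = 3008457.36 / 24738.10 = 121.61 mm
Ȳ = 1353947.75 / 24738.10 = 54.73 mm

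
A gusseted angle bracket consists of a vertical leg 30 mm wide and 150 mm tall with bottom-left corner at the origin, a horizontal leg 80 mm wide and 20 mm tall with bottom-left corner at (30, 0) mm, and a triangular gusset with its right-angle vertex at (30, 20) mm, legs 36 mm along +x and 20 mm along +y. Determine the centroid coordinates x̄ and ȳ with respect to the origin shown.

x̄ = 30.13 mm, ȳ = 56.21 mm

vertical leg: A = 30 × 150 = 4500.00, centroid at (15.00, 75.00).
horizontal leg: A = 80 × 20 = 1600.00, centroid at (70.00, 10.00).
gusset: A = ½·36·20 = 360.00, centroid at (42.00, 26.67).
ΣA = 6460.00 mm²
ΣAx̄ = (4500.00)(15.00) + (1600.00)(70.00) + (360.00)(42.00) = 194620.00 mm³
ΣAȳ = (4500.00)(75.00) + (1600.00)(10.00) + (360.00)(26.67) = 363100.00 mm³
x̄ = 194620.00 / 6460.00 = 30.13 mm
ȳ = 363100.00 / 6460.00 = 56.21 mm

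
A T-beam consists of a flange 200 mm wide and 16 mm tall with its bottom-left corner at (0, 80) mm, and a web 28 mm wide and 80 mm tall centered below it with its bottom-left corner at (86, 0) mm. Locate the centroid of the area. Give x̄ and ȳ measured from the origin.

web: A = 28 × 80 = 2240.00, centroid at (100.00, 40.00).
flange: A = 200 × 16 = 3200.00, centroid at (100.00, 88.00).
ΣA = 5440.00 mm²
ΣAx̄ = (2240.00)(100.00) + (3200.00)(100.00) = 544000.00 mm³
ΣAȳ = (2240.00)(40.00) + (3200.00)(88.00) = 371200.00 mm³
x̄ = 544000.00 / 5440.00 = 100.00 mm
ȳ = 371200.00 / 5440.00 = 68.24 mm

x̄ = 100.00 mm, ȳ = 68.24 mm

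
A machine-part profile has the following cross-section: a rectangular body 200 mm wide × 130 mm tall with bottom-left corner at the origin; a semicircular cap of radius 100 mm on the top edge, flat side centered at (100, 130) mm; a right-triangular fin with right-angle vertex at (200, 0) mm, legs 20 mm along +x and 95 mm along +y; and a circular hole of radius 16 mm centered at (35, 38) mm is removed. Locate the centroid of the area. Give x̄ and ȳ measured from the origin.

rectangular body: A = 200 × 130 = 26000.00, centroid at (100.00, 65.00).
semicircular top: A = ½π·100² = 15707.96, centroid at (100.00, 172.44).
triangular fin: A = ½·20·95 = 950.00, centroid at (206.67, 31.67).
hole: A = −π·16² = -804.25, centroid at (35.00, 38.00).
ΣA = 41853.72 mm²
ΣAx̄ = (26000.00)(100.00) + (15707.96)(100.00) + (950.00)(206.67) + (-804.25)(35.00) = 4338980.99 mm³
ΣAȳ = (26000.00)(65.00) + (15707.96)(172.44) + (950.00)(31.67) + (-804.25)(38.00) = 4398223.81 mm³
x̄ = 4338980.99 / 41853.72 = 103.67 mm
ȳ = 4398223.81 / 41853.72 = 105.09 mm

x̄ = 103.67 mm, ȳ = 105.09 mm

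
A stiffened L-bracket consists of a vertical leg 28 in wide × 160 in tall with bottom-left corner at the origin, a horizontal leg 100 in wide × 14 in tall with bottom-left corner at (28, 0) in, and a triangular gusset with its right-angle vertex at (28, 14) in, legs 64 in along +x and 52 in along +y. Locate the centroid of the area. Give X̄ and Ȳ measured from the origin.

X̄ = 33.67 in, Ȳ = 55.72 in

vertical leg: A = 28 × 160 = 4480.00, centroid at (14.00, 80.00).
horizontal leg: A = 100 × 14 = 1400.00, centroid at (78.00, 7.00).
gusset: A = ½·64·52 = 1664.00, centroid at (49.33, 31.33).
ΣA = 7544.00 in², ΣAX̄ = 254010.67 in³, ΣAȲ = 420338.67 in³.
X̄ = 254010.67/7544.00 = 33.67 in; Ȳ = 420338.67/7544.00 = 55.72 in.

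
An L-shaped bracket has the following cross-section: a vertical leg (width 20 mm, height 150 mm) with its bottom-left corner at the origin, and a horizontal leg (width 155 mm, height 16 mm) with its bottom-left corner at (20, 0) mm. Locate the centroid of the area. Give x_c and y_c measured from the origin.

Part | A | x̄ᵢ | ȳᵢ | A·x̄ᵢ | A·ȳᵢ
vertical leg | 3000.00 | 10.00 | 75.00 | 30000.00 | 225000.00
horizontal leg | 2480.00 | 97.50 | 8.00 | 241800.00 | 19840.00
Σ | 5480.00 |  |  | 271800.00 | 244840.00
x_c = 271800.00 / 5480.00 = 49.60 mm
y_c = 244840.00 / 5480.00 = 44.68 mm

x_c = 49.60 mm, y_c = 44.68 mm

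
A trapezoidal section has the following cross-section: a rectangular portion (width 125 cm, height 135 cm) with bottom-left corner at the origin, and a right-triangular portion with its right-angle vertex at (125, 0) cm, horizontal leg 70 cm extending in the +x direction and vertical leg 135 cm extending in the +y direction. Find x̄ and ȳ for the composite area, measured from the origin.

x̄ = 81.28 cm, ȳ = 62.58 cm

Part | A | x̄ᵢ | ȳᵢ | A·x̄ᵢ | A·ȳᵢ
rectangular portion | 16875.00 | 62.50 | 67.50 | 1054687.50 | 1139062.50
triangular portion | 4725.00 | 148.33 | 45.00 | 700875.00 | 212625.00
Σ | 21600.00 |  |  | 1755562.50 | 1351687.50
x̄ = 1755562.50 / 21600.00 = 81.28 cm
ȳ = 1351687.50 / 21600.00 = 62.58 cm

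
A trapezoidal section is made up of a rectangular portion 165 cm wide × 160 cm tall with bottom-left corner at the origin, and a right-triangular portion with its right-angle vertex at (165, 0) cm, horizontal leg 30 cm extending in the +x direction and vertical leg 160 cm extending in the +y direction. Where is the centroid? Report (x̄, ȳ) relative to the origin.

rectangular portion: A = 165 × 160 = 26400.00, centroid at (82.50, 80.00).
triangular portion: A = ½·30·160 = 2400.00, centroid at (175.00, 53.33).
ΣA = 28800.00 cm²
ΣAx̄ = (26400.00)(82.50) + (2400.00)(175.00) = 2598000.00 cm³
ΣAȳ = (26400.00)(80.00) + (2400.00)(53.33) = 2240000.00 cm³
x̄ = 2598000.00 / 28800.00 = 90.21 cm
ȳ = 2240000.00 / 28800.00 = 77.78 cm

x̄ = 90.21 cm, ȳ = 77.78 cm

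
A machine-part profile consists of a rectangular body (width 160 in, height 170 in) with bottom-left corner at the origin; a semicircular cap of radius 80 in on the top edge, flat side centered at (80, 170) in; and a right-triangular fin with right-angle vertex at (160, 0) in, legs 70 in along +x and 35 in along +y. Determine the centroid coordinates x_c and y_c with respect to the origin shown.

x_c = 83.29 in, y_c = 113.74 in

rectangular body: A = 160 × 170 = 27200.00, centroid at (80.00, 85.00).
semicircular top: A = ½π·80² = 10053.10, centroid at (80.00, 203.95).
triangular fin: A = ½·70·35 = 1225.00, centroid at (183.33, 11.67).
ΣA = 38478.10 in², ΣAx_c = 3204831.05 in³, ΣAy_c = 4376651.40 in³.
x_c = 3204831.05/38478.10 = 83.29 in; y_c = 4376651.40/38478.10 = 113.74 in.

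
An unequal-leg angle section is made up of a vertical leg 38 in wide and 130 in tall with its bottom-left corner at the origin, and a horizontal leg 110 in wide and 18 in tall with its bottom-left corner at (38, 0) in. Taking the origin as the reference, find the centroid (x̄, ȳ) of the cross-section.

vertical leg: A = 38 × 130 = 4940.00, centroid at (19.00, 65.00).
horizontal leg: A = 110 × 18 = 1980.00, centroid at (93.00, 9.00).
ΣA = 6920.00 in²
ΣAx̄ = (4940.00)(19.00) + (1980.00)(93.00) = 278000.00 in³
ΣAȳ = (4940.00)(65.00) + (1980.00)(9.00) = 338920.00 in³
x̄ = 278000.00 / 6920.00 = 40.17 in
ȳ = 338920.00 / 6920.00 = 48.98 in

x̄ = 40.17 in, ȳ = 48.98 in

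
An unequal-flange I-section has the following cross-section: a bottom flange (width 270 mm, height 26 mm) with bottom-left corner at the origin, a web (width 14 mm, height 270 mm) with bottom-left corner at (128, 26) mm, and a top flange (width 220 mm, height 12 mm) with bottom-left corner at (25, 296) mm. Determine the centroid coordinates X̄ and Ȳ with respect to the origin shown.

X̄ = 135.00 mm, Ȳ = 111.39 mm

bottom flange: A = 270 × 26 = 7020.00, centroid at (135.00, 13.00).
web: A = 14 × 270 = 3780.00, centroid at (135.00, 161.00).
top flange: A = 220 × 12 = 2640.00, centroid at (135.00, 302.00).
ΣA = 13440.00 mm², ΣAX̄ = 1814400.00 mm³, ΣAȲ = 1497120.00 mm³.
X̄ = 1814400.00/13440.00 = 135.00 mm; Ȳ = 1497120.00/13440.00 = 111.39 mm.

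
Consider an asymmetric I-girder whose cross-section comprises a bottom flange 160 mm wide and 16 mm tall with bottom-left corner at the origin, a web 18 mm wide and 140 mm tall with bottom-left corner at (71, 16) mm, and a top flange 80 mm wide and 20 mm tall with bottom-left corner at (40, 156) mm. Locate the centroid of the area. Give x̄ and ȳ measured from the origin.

bottom flange: A = 160 × 16 = 2560.00, centroid at (80.00, 8.00).
web: A = 18 × 140 = 2520.00, centroid at (80.00, 86.00).
top flange: A = 80 × 20 = 1600.00, centroid at (80.00, 166.00).
ΣA = 6680.00 mm²
ΣAx̄ = (2560.00)(80.00) + (2520.00)(80.00) + (1600.00)(80.00) = 534400.00 mm³
ΣAȳ = (2560.00)(8.00) + (2520.00)(86.00) + (1600.00)(166.00) = 502800.00 mm³
x̄ = 534400.00 / 6680.00 = 80.00 mm
ȳ = 502800.00 / 6680.00 = 75.27 mm

x̄ = 80.00 mm, ȳ = 75.27 mm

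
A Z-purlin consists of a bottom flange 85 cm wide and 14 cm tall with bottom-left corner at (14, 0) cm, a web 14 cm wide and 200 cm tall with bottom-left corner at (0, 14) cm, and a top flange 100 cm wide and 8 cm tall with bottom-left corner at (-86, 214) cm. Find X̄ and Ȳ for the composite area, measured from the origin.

X̄ = 12.12 cm, Ȳ = 104.79 cm

bottom flange: A = 85 × 14 = 1190.00, centroid at (56.50, 7.00).
web: A = 14 × 200 = 2800.00, centroid at (7.00, 114.00).
top flange: A = 100 × 8 = 800.00, centroid at (-36.00, 218.00).
ΣA = 4790.00 cm², ΣAX̄ = 58035.00 cm³, ΣAȲ = 501930.00 cm³.
X̄ = 58035.00/4790.00 = 12.12 cm; Ȳ = 501930.00/4790.00 = 104.79 cm.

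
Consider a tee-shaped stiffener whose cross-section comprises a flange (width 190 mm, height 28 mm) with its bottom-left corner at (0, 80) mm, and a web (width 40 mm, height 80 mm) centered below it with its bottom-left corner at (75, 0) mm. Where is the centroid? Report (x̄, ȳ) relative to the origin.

x̄ = 95.00 mm, ȳ = 73.72 mm

Part | A | x̄ᵢ | ȳᵢ | A·x̄ᵢ | A·ȳᵢ
web | 3200.00 | 95.00 | 40.00 | 304000.00 | 128000.00
flange | 5320.00 | 95.00 | 94.00 | 505400.00 | 500080.00
Σ | 8520.00 |  |  | 809400.00 | 628080.00
x̄ = 809400.00 / 8520.00 = 95.00 mm
ȳ = 628080.00 / 8520.00 = 73.72 mm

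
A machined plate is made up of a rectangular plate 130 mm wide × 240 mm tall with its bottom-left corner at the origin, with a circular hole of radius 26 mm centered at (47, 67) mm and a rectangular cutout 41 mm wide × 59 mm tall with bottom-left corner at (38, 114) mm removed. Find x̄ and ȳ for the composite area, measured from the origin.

plate: A = 130 × 240 = 31200.00, centroid at (65.00, 120.00).
hole 1: A = −π·26² = -2123.72, centroid at (47.00, 67.00).
hole 2: A = −(41 × 59) = -2419.00, centroid at (58.50, 143.50).
ΣA = 26657.28 mm²
ΣAx̄ = (31200.00)(65.00) + (-2123.72)(47.00) + (-2419.00)(58.50) = 1786673.82 mm³
ΣAȳ = (31200.00)(120.00) + (-2123.72)(67.00) + (-2419.00)(143.50) = 3254584.49 mm³
x̄ = 1786673.82 / 26657.28 = 67.02 mm
ȳ = 3254584.49 / 26657.28 = 122.09 mm

x̄ = 67.02 mm, ȳ = 122.09 mm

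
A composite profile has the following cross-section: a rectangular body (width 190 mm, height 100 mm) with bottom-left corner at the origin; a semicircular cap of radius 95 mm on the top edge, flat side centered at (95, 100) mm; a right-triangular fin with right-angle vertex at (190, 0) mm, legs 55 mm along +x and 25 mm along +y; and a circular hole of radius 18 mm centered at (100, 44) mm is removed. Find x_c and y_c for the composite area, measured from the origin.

Part | A | x̄ᵢ | ȳᵢ | A·x̄ᵢ | A·ȳᵢ
rectangular body | 19000.00 | 95.00 | 50.00 | 1805000.00 | 950000.00
semicircular top | 14176.44 | 95.00 | 140.32 | 1346761.50 | 1989227.02
triangular fin | 687.50 | 208.33 | 8.33 | 143229.17 | 5729.17
hole | -1017.88 | 100.00 | 44.00 | -101787.60 | -44786.54
Σ | 32846.06 |  |  | 3193203.07 | 2900169.64
x_c = 3193203.07 / 32846.06 = 97.22 mm
y_c = 2900169.64 / 32846.06 = 88.30 mm

x_c = 97.22 mm, y_c = 88.30 mm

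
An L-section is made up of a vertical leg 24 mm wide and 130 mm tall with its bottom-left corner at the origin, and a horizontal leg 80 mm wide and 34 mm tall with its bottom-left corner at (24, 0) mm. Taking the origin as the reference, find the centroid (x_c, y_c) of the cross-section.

vertical leg: A = 24 × 130 = 3120.00, centroid at (12.00, 65.00).
horizontal leg: A = 80 × 34 = 2720.00, centroid at (64.00, 17.00).
ΣA = 5840.00 mm², ΣAx_c = 211520.00 mm³, ΣAy_c = 249040.00 mm³.
x_c = 211520.00/5840.00 = 36.22 mm; y_c = 249040.00/5840.00 = 42.64 mm.

x_c = 36.22 mm, y_c = 42.64 mm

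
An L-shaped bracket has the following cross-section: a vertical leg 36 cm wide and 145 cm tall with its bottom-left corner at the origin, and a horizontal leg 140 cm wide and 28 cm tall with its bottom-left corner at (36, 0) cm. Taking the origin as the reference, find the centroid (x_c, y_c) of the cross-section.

x_c = 55.74 cm, y_c = 47.41 cm

vertical leg: A = 36 × 145 = 5220.00, centroid at (18.00, 72.50).
horizontal leg: A = 140 × 28 = 3920.00, centroid at (106.00, 14.00).
ΣA = 9140.00 cm², ΣAx_c = 509480.00 cm³, ΣAy_c = 433330.00 cm³.
x_c = 509480.00/9140.00 = 55.74 cm; y_c = 433330.00/9140.00 = 47.41 cm.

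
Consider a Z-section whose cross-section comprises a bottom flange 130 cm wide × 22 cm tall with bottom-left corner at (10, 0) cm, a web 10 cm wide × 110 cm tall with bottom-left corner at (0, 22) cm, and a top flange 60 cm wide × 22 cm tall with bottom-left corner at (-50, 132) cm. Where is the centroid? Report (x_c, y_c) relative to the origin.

x_c = 36.67 cm, y_c = 57.75 cm

bottom flange: A = 130 × 22 = 2860.00, centroid at (75.00, 11.00).
web: A = 10 × 110 = 1100.00, centroid at (5.00, 77.00).
top flange: A = 60 × 22 = 1320.00, centroid at (-20.00, 143.00).
ΣA = 5280.00 cm², ΣAx_c = 193600.00 cm³, ΣAy_c = 304920.00 cm³.
x_c = 193600.00/5280.00 = 36.67 cm; y_c = 304920.00/5280.00 = 57.75 cm.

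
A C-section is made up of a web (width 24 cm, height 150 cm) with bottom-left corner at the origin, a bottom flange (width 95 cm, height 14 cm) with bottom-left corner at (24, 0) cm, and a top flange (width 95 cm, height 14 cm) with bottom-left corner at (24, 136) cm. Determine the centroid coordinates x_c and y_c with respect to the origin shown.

x_c = 37.28 cm, y_c = 75.00 cm

web: A = 24 × 150 = 3600.00, centroid at (12.00, 75.00).
bottom flange: A = 95 × 14 = 1330.00, centroid at (71.50, 7.00).
top flange: A = 95 × 14 = 1330.00, centroid at (71.50, 143.00).
ΣA = 6260.00 cm², ΣAx_c = 233390.00 cm³, ΣAy_c = 469500.00 cm³.
x_c = 233390.00/6260.00 = 37.28 cm; y_c = 469500.00/6260.00 = 75.00 cm.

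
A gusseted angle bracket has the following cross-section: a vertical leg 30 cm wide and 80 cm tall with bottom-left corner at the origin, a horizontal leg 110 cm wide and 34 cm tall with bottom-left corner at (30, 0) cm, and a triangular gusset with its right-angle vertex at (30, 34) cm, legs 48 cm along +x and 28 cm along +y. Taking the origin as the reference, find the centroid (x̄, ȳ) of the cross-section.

Part | A | x̄ᵢ | ȳᵢ | A·x̄ᵢ | A·ȳᵢ
vertical leg | 2400.00 | 15.00 | 40.00 | 36000.00 | 96000.00
horizontal leg | 3740.00 | 85.00 | 17.00 | 317900.00 | 63580.00
gusset | 672.00 | 46.00 | 43.33 | 30912.00 | 29120.00
Σ | 6812.00 |  |  | 384812.00 | 188700.00
x̄ = 384812.00 / 6812.00 = 56.49 cm
ȳ = 188700.00 / 6812.00 = 27.70 cm

x̄ = 56.49 cm, ȳ = 27.70 cm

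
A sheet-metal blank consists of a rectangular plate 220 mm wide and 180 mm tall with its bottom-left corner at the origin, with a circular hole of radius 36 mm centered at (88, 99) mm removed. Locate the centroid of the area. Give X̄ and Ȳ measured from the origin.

X̄ = 112.52 mm, Ȳ = 88.97 mm

Part | A | x̄ᵢ | ȳᵢ | A·x̄ᵢ | A·ȳᵢ
plate | 39600.00 | 110.00 | 90.00 | 4356000.00 | 3564000.00
hole | -4071.50 | 88.00 | 99.00 | -358292.36 | -403078.90
Σ | 35528.50 |  |  | 3997707.64 | 3160921.10
X̄ = 3997707.64 / 35528.50 = 112.52 mm
Ȳ = 3160921.10 / 35528.50 = 88.97 mm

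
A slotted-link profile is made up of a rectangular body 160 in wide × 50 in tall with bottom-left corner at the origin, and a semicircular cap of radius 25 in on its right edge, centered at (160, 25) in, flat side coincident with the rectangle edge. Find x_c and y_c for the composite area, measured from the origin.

rectangular body: A = 160 × 50 = 8000.00, centroid at (80.00, 25.00).
semicircular end: A = ½π·25² = 981.75, centroid at (170.61, 25.00).
ΣA = 8981.75 in², ΣAx_c = 807496.30 in³, ΣAy_c = 224543.69 in³.
x_c = 807496.30/8981.75 = 89.90 in; y_c = 224543.69/8981.75 = 25.00 in.

x_c = 89.90 in, y_c = 25.00 in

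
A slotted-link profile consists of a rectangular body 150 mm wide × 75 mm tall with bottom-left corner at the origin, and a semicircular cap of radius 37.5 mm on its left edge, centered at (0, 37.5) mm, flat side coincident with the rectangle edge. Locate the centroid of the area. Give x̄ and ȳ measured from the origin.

x̄ = 60.08 mm, ȳ = 37.50 mm

rectangular body: A = 150 × 75 = 11250.00, centroid at (75.00, 37.50).
semicircular end: A = ½π·37.5² = 2208.93, centroid at (-15.92, 37.50).
ΣA = 13458.93 mm²
ΣAx̄ = (11250.00)(75.00) + (2208.93)(-15.92) = 808593.75 mm³
ΣAȳ = (11250.00)(37.50) + (2208.93)(37.50) = 504709.96 mm³
x̄ = 808593.75 / 13458.93 = 60.08 mm
ȳ = 504709.96 / 13458.93 = 37.50 mm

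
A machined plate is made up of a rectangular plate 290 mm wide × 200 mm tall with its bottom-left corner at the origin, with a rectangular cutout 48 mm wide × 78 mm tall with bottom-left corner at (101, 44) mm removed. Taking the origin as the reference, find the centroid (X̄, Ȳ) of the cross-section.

X̄ = 146.38 mm, Ȳ = 101.17 mm

plate: A = 290 × 200 = 58000.00, centroid at (145.00, 100.00).
hole: A = −(48 × 78) = -3744.00, centroid at (125.00, 83.00).
ΣA = 54256.00 mm²
ΣAX̄ = (58000.00)(145.00) + (-3744.00)(125.00) = 7942000.00 mm³
ΣAȲ = (58000.00)(100.00) + (-3744.00)(83.00) = 5489248.00 mm³
X̄ = 7942000.00 / 54256.00 = 146.38 mm
Ȳ = 5489248.00 / 54256.00 = 101.17 mm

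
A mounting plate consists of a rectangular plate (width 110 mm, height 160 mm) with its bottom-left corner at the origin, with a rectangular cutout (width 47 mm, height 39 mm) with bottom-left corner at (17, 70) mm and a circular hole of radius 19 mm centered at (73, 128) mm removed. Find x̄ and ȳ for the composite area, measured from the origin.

x̄ = 55.42 mm, ȳ = 75.09 mm

plate: A = 110 × 160 = 17600.00, centroid at (55.00, 80.00).
hole 1: A = −(47 × 39) = -1833.00, centroid at (40.50, 89.50).
hole 2: A = −π·19² = -1134.11, centroid at (73.00, 128.00).
ΣA = 14632.89 mm², ΣAx̄ = 810973.11 mm³, ΣAȳ = 1098779.79 mm³.
x̄ = 810973.11/14632.89 = 55.42 mm; ȳ = 1098779.79/14632.89 = 75.09 mm.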